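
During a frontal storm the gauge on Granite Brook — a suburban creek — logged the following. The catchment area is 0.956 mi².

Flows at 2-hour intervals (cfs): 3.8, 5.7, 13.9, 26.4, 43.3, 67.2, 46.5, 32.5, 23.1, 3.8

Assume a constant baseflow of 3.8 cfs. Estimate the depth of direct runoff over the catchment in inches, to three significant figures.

Direct runoff: 0.0, 1.9, 10.1, 22.6, 39.5, 63.4, 42.7, 28.7, 19.3, 0.0 cfs; ΣQ_DR = 228.2 cfs.
V = ΣQ_DR · Δt = 228.2 × 7200 s = 1.643 × 10^6 ft³.
Over A = 0.956 mi², depth = V / A = 0.740 in.

d ≈ 0.740 in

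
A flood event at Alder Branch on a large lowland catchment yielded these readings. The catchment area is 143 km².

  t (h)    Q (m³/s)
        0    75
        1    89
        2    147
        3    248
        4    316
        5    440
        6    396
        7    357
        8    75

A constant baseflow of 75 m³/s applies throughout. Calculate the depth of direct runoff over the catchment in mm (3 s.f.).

d ≈ 37.0 mm

Direct runoff: 0.0, 14.0, 72.0, 173.0, 241.0, 365.0, 321.0, 282.0, 0.0 m³/s; ΣQ_DR = 1468 m³/s.
V = ΣQ_DR · Δt = 1468 × 3600 s = 5.285 × 10^6 m³.
Over A = 143 km², depth = V / A = 37.0 mm.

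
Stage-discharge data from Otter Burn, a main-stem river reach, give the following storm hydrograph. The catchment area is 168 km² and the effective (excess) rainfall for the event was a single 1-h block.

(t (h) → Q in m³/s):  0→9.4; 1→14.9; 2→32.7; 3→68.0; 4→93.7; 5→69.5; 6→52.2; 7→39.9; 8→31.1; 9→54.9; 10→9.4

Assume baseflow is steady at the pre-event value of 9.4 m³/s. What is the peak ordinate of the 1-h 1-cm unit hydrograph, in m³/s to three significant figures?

U_p ≈ 106 m³/s

Direct runoff: 0.0, 5.5, 23.3, 58.6, 84.3, 60.1, 42.8, 30.5, 21.7, 45.5, 0.0 m³/s; ΣQ_DR = 372.3 m³/s, peak = 84.3 m³/s.
Runoff depth d = ΣQ_DR·Δt / A = 372.3 × 3600 / (168 km²) = 7.978 mm.
The 1-cm UH is the DRH scaled by (10 mm)/d, so U_p = 84.3 × 10/7.978 = 106 m³/s.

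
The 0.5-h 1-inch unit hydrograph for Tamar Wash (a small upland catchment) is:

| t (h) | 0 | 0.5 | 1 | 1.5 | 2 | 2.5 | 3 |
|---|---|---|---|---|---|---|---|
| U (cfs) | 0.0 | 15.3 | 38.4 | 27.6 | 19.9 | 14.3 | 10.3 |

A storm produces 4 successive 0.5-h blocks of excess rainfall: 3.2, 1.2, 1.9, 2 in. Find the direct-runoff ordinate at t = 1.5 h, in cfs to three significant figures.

By discrete convolution, Q_j = Σ (P_i / 1 in) · U_{j−i}.
At t = 1.5 h (j=3): Q = (3.2/1)·27.6 + (1.2/1)·38.4 + (1.9/1)·15.3 + (2/1)·0.0 = 163 cfs.

Q ≈ 163 cfs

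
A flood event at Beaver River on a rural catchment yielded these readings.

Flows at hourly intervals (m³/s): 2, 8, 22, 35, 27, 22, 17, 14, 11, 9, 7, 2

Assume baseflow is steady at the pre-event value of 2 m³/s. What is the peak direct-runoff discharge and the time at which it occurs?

Subtracting baseflow gives direct-runoff ordinates: 0.0, 6.0, 20.0, 33.0, 25.0, 20.0, 15.0, 12.0, 9.0, 7.0, 5.0, 0.0 m³/s.
The maximum is 33.0 m³/s, occurring at the reading for t = 3 h.

Q_p = 33.0 m³/s at t = 3 h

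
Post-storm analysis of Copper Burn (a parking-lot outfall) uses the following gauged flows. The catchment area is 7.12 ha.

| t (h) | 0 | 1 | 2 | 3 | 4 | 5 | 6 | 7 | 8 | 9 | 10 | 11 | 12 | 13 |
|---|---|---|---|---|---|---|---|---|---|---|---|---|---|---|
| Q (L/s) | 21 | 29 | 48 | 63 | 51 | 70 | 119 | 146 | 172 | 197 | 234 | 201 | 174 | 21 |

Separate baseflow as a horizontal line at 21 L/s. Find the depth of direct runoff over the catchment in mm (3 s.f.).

d ≈ 63.3 mm

Direct runoff: 0.0, 8.0, 27.0, 42.0, 30.0, 49.0, 98.0, 125.0, 151.0, 176.0, 213.0, 180.0, 153.0, 0.0 L/s; ΣQ_DR = 1252 L/s.
V = ΣQ_DR · Δt = 1252 × 3600 s = 4.507 × 10^6 L.
Over A = 7.12 ha, depth = V / A = 63.3 mm.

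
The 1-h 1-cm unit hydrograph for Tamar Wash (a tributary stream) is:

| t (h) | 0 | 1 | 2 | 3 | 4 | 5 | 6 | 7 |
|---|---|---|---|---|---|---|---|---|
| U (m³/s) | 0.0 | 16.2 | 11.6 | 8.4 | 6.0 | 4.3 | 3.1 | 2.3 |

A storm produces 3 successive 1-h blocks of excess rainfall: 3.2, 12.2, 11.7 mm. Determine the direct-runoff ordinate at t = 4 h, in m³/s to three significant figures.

By discrete convolution, Q_j = Σ (P_i / 10 mm) · U_{j−i}.
At t = 4 h (j=4): Q = (3.2/10)·6.0 + (12.2/10)·8.4 + (11.7/10)·11.6 = 25.7 m³/s.

Q ≈ 25.7 m³/s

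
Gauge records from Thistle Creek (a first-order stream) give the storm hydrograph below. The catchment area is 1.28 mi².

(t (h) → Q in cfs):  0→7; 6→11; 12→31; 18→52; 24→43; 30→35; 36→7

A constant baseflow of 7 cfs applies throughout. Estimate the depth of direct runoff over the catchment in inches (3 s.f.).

Direct runoff: 0.0, 4.0, 24.0, 45.0, 36.0, 28.0, 0.0 cfs; ΣQ_DR = 137.0 cfs.
V = ΣQ_DR · Δt = 137.0 × 21600 s = 2.959 × 10^6 ft³.
Over A = 1.28 mi², depth = V / A = 0.995 in.

d ≈ 0.995 in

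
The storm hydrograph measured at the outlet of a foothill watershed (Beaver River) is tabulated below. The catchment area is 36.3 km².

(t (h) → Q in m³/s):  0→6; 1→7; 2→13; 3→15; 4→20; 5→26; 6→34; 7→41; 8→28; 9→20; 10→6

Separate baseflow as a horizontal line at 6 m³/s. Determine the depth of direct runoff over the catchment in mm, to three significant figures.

Direct runoff: 0.0, 1.0, 7.0, 9.0, 14.0, 20.0, 28.0, 35.0, 22.0, 14.0, 0.0 m³/s; ΣQ_DR = 150.0 m³/s.
V = ΣQ_DR · Δt = 150.0 × 3600 s = 5.400 × 10^5 m³.
Over A = 36.3 km², depth = V / A = 14.9 mm.

d ≈ 14.9 mm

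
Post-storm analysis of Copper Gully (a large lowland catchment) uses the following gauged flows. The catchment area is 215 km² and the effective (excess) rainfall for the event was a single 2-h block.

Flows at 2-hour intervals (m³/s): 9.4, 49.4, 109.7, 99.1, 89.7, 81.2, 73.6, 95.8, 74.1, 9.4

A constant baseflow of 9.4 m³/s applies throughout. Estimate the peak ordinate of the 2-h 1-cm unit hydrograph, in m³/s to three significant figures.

U_p ≈ 50.1 m³/s

Direct runoff: 0.0, 40.0, 100.3, 89.7, 80.3, 71.8, 64.2, 86.4, 64.7, 0.0 m³/s; ΣQ_DR = 597.4 m³/s, peak = 100.3 m³/s.
Runoff depth d = ΣQ_DR·Δt / A = 597.4 × 7200 / (215 km²) = 20.01 mm.
The 1-cm UH is the DRH scaled by (10 mm)/d, so U_p = 100.3 × 10/20.01 = 50.1 m³/s.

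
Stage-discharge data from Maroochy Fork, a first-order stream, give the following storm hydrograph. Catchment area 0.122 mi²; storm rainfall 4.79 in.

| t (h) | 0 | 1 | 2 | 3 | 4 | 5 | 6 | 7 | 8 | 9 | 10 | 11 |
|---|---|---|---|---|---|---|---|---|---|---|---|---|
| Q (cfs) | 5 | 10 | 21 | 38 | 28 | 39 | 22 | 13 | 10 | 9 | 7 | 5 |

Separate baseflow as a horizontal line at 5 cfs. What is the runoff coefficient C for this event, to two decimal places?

C ≈ 0.39

ΣQ_DR = 147.0 cfs; V = ΣQ_DR·Δt = 5.292 × 10^5 ft³.
Runoff depth d = V / A = 1.867 in.
C = d / P = 1.867 / 4.79 = 0.39.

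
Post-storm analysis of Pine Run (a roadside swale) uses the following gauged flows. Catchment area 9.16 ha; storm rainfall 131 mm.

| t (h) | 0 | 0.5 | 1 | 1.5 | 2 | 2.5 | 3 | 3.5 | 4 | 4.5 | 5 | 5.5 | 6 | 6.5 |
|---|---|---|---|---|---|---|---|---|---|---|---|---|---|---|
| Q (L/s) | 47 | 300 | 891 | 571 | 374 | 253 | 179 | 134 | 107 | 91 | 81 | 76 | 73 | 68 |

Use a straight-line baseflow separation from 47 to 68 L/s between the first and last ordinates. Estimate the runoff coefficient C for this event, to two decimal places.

ΣQ_DR = 2440 L/s; V = ΣQ_DR·Δt = 4.392 × 10^6 L.
Runoff depth d = V / A = 47.95 mm.
C = d / P = 47.95 / 131 = 0.37.

C ≈ 0.37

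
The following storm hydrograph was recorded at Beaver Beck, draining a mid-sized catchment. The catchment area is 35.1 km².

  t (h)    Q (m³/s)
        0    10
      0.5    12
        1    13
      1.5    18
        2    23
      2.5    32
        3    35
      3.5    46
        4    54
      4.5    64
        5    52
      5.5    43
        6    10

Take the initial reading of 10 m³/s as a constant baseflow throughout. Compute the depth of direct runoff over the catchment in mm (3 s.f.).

d ≈ 14.5 mm

Direct runoff: 0.0, 2.0, 3.0, 8.0, 13.0, 22.0, 25.0, 36.0, 44.0, 54.0, 42.0, 33.0, 0.0 m³/s; ΣQ_DR = 282.0 m³/s.
V = ΣQ_DR · Δt = 282.0 × 1800 s = 5.076 × 10^5 m³.
Over A = 35.1 km², depth = V / A = 14.5 mm.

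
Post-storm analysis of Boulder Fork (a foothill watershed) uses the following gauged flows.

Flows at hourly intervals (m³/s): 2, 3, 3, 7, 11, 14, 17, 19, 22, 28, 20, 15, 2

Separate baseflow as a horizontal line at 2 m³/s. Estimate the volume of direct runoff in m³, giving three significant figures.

Direct-runoff ordinates (Q − Q_b): 0.0, 1.0, 1.0, 5.0, 9.0, 12.0, 15.0, 17.0, 20.0, 26.0, 18.0, 13.0, 0.0 m³/s.
ΣQ_DR = 137.0 m³/s.
With Δt = 1 h = 3600 s, V = ΣQ_DR · Δt = 137.0 × 3600 = 4.93 × 10^5 m³.

V ≈ 4.93 × 10^5 m³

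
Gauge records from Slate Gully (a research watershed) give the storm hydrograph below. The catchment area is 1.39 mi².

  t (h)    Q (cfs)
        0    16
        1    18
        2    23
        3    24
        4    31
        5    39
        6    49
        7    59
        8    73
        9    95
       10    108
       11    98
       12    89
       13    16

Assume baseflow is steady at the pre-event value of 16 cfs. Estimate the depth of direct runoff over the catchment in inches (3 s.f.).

d ≈ 0.573 in

Direct runoff: 0.0, 2.0, 7.0, 8.0, 15.0, 23.0, 33.0, 43.0, 57.0, 79.0, 92.0, 82.0, 73.0, 0.0 cfs; ΣQ_DR = 514.0 cfs.
V = ΣQ_DR · Δt = 514.0 × 3600 s = 1.850 × 10^6 ft³.
Over A = 1.39 mi², depth = V / A = 0.573 in.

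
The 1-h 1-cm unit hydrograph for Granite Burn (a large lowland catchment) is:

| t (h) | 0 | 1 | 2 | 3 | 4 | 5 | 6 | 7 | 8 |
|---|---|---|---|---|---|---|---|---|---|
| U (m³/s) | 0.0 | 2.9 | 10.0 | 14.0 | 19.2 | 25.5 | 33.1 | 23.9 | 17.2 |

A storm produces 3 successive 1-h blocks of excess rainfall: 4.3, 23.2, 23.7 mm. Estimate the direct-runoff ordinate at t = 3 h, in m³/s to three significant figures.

Q ≈ 36.1 m³/s

By discrete convolution, Q_j = Σ (P_i / 10 mm) · U_{j−i}.
At t = 3 h (j=3): Q = (4.3/10)·14.0 + (23.2/10)·10.0 + (23.7/10)·2.9 = 36.1 m³/s.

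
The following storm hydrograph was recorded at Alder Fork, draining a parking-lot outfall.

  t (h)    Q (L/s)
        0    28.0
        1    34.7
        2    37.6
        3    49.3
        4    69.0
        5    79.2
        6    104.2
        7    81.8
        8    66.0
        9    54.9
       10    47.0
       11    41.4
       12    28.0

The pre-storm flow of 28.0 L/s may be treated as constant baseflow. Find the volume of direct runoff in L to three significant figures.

Direct-runoff ordinates (Q − Q_b): 0.0, 6.7, 9.6, 21.3, 41.0, 51.2, 76.2, 53.8, 38.0, 26.9, 19.0, 13.4, 0.0 L/s.
ΣQ_DR = 357.1 L/s.
With Δt = 1 h = 3600 s, V = ΣQ_DR · Δt = 357.1 × 3600 = 1.29 × 10^6 L.

V ≈ 1.29 × 10^6 L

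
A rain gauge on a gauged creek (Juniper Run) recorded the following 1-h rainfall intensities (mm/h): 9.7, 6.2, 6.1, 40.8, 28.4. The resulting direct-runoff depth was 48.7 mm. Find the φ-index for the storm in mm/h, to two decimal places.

Only the 2 blocks with intensity above φ contribute runoff: 40.8, 28.4 mm/h.
Σ(I−φ)·Δt = d  ⇒  (40.8+28.4 − 2φ)·1 = 48.7
φ = (69.20 − 48.7/1) / 2 = 10.25 mm/h.

φ ≈ 10.25 mm/h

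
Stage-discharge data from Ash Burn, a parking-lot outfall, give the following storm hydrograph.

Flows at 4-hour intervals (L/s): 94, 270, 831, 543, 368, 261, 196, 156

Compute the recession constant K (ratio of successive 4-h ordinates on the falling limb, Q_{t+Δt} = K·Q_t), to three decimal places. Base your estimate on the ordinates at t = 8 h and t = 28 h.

Using the recession-limb readings at t = 8 h and t = 28 h: Q falls from 831 to 156 L/s over 5 intervals.
K = (Q₂/Q₁)^(1/5) = (156/831)^(1/5) = 0.716.

K ≈ 0.716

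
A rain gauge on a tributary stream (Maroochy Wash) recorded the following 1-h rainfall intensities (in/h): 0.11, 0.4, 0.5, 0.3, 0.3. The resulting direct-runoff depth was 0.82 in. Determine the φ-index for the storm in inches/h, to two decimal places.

Only the 4 blocks with intensity above φ contribute runoff: 0.4, 0.5, 0.3, 0.3 in/h.
Σ(I−φ)·Δt = d  ⇒  (0.4+0.5+0.3+0.3 − 4φ)·1 = 0.82
φ = (1.500 − 0.82/1) / 4 = 0.17 in/h.

φ ≈ 0.17 in/h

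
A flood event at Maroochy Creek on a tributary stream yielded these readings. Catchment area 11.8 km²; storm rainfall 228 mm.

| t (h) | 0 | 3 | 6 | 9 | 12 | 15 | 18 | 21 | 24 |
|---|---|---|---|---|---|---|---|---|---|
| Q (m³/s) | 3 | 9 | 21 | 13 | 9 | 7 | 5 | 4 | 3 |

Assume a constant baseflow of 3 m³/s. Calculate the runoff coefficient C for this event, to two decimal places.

ΣQ_DR = 47.00 m³/s; V = ΣQ_DR·Δt = 5.076 × 10^5 m³.
Runoff depth d = V / A = 43.02 mm.
C = d / P = 43.02 / 228 = 0.19.

C ≈ 0.19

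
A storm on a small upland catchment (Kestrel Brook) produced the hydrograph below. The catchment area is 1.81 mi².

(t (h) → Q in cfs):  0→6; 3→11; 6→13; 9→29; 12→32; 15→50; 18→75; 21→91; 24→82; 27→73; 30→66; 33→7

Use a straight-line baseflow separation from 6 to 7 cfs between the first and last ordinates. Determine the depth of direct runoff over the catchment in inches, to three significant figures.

d ≈ 1.17 in

Direct runoff: 0.00, 4.91, 6.82, 22.73, 25.64, 43.55, 68.45, 84.36, 75.27, 66.18, 59.09, 0.00 cfs; ΣQ_DR = 457.0 cfs.
V = ΣQ_DR · Δt = 457.0 × 10800 s = 4.936 × 10^6 ft³.
Over A = 1.81 mi², depth = V / A = 1.17 in.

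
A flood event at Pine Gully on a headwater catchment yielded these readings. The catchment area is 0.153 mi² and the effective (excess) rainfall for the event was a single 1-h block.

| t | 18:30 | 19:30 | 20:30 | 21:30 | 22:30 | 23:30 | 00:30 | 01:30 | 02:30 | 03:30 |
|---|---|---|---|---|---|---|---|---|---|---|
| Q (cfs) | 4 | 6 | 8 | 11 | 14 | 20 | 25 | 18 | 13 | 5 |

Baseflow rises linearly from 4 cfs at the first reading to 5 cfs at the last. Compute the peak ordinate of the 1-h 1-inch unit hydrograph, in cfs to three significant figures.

U_p ≈ 25.4 cfs

Direct runoff: 0.00, 1.89, 3.78, 6.67, 9.56, 15.44, 20.33, 13.22, 8.11, 0.00 cfs; ΣQ_DR = 79.00 cfs, peak = 20.33 cfs.
Runoff depth d = ΣQ_DR·Δt / A = 79.00 × 3600 / (0.153 mi²) = 0.8001 in.
The 1-inch UH is the DRH scaled by (1 in)/d, so U_p = 20.33 × 1/0.8001 = 25.4 cfs.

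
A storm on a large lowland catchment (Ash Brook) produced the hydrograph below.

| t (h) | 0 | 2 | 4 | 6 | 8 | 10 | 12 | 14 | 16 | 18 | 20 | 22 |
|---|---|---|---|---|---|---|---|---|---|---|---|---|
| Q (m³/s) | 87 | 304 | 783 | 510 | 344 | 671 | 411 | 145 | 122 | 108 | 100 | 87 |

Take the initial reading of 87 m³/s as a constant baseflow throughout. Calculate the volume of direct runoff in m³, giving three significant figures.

V ≈ 1.89 × 10^7 m³

Direct-runoff ordinates (Q − Q_b): 0.0, 217.0, 696.0, 423.0, 257.0, 584.0, 324.0, 58.0, 35.0, 21.0, 13.0, 0.0 m³/s.
ΣQ_DR = 2628 m³/s.
With Δt = 2 h = 7200 s, V = ΣQ_DR · Δt = 2628 × 7200 = 1.89 × 10^7 m³.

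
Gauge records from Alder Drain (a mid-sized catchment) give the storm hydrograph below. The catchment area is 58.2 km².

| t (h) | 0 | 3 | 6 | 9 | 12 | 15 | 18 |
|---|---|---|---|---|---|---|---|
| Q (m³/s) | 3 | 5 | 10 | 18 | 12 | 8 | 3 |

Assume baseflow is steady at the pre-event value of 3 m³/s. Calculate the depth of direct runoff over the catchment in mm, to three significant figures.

d ≈ 7.05 mm

Direct runoff: 0.0, 2.0, 7.0, 15.0, 9.0, 5.0, 0.0 m³/s; ΣQ_DR = 38.00 m³/s.
V = ΣQ_DR · Δt = 38.00 × 10800 s = 4.104 × 10^5 m³.
Over A = 58.2 km², depth = V / A = 7.05 mm.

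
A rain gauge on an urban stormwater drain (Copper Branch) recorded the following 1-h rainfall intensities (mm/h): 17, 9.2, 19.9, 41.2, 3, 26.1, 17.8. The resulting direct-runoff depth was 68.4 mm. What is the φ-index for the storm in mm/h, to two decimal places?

Only the 5 blocks with intensity above φ contribute runoff: 17, 19.9, 41.2, 26.1, 17.8 mm/h.
Σ(I−φ)·Δt = d  ⇒  (17+19.9+41.2+26.1+17.8 − 5φ)·1 = 68.4
φ = (122.0 − 68.4/1) / 5 = 10.72 mm/h.

φ ≈ 10.72 mm/h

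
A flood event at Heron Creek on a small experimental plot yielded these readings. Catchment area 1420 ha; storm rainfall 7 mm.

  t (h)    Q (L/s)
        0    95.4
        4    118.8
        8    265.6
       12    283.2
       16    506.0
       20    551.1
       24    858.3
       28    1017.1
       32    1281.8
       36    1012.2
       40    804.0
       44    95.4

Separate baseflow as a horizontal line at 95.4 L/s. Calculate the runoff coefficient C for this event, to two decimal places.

C ≈ 0.83

ΣQ_DR = 5744 L/s; V = ΣQ_DR·Δt = 8.272 × 10^7 L.
Runoff depth d = V / A = 5.825 mm.
C = d / P = 5.825 / 7 = 0.83.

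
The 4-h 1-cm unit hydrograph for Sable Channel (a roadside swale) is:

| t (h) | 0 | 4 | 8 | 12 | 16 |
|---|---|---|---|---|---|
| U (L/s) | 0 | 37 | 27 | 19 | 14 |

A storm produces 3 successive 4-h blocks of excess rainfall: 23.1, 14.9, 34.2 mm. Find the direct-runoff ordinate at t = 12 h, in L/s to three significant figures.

By discrete convolution, Q_j = Σ (P_i / 10 mm) · U_{j−i}.
At t = 12 h (j=3): Q = (23.1/10)·19 + (14.9/10)·27 + (34.2/10)·37 = 211 L/s.

Q ≈ 211 L/s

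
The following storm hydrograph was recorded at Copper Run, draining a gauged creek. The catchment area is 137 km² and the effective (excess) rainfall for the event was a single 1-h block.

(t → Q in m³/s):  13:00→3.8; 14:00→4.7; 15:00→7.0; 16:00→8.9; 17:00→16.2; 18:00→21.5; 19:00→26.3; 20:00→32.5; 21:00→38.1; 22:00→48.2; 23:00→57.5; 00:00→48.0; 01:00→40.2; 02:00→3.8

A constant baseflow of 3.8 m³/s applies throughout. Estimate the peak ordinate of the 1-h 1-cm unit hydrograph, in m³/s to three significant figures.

Direct runoff: 0.0, 0.9, 3.2, 5.1, 12.4, 17.7, 22.5, 28.7, 34.3, 44.4, 53.7, 44.2, 36.4, 0.0 m³/s; ΣQ_DR = 303.5 m³/s, peak = 53.7 m³/s.
Runoff depth d = ΣQ_DR·Δt / A = 303.5 × 3600 / (137 km²) = 7.975 mm.
The 1-cm UH is the DRH scaled by (10 mm)/d, so U_p = 53.7 × 10/7.975 = 67.3 m³/s.

U_p ≈ 67.3 m³/s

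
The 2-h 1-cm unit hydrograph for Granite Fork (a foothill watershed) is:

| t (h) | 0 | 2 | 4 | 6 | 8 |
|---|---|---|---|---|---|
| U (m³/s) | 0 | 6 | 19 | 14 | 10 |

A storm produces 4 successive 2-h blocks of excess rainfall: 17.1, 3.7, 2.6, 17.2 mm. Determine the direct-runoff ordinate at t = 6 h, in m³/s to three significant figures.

Q ≈ 32.5 m³/s

By discrete convolution, Q_j = Σ (P_i / 10 mm) · U_{j−i}.
At t = 6 h (j=3): Q = (17.1/10)·14 + (3.7/10)·19 + (2.6/10)·6 + (17.2/10)·0 = 32.5 m³/s.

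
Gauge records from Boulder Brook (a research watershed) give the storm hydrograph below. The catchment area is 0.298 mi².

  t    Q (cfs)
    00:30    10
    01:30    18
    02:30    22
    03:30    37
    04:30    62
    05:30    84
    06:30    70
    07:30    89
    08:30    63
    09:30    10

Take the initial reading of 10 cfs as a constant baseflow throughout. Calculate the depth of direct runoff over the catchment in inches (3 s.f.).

Direct runoff: 0.0, 8.0, 12.0, 27.0, 52.0, 74.0, 60.0, 79.0, 53.0, 0.0 cfs; ΣQ_DR = 365.0 cfs.
V = ΣQ_DR · Δt = 365.0 × 3600 s = 1.314 × 10^6 ft³.
Over A = 0.298 mi², depth = V / A = 1.90 in.

d ≈ 1.90 in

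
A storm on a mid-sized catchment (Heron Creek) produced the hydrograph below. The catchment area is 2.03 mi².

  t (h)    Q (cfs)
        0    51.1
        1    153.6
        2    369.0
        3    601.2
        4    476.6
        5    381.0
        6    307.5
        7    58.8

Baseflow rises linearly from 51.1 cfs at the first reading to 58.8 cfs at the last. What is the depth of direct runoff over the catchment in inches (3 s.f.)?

Direct runoff: 0.00, 101.40, 315.70, 546.80, 421.10, 324.40, 249.80, 0.00 cfs; ΣQ_DR = 1959 cfs.
V = ΣQ_DR · Δt = 1959 × 3600 s = 7.053 × 10^6 ft³.
Over A = 2.03 mi², depth = V / A = 1.50 in.

d ≈ 1.50 in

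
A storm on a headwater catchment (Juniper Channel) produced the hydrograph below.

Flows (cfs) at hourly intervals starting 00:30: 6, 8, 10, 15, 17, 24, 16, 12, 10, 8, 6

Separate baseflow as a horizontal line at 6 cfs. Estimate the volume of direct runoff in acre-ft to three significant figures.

V ≈ 5.45 acre-ft

Direct-runoff ordinates (Q − Q_b): 0.0, 2.0, 4.0, 9.0, 11.0, 18.0, 10.0, 6.0, 4.0, 2.0, 0.0 cfs.
ΣQ_DR = 66.00 cfs.
With Δt = 1 h = 3600 s, V = ΣQ_DR · Δt = 66.00 × 3600 = 2.38 × 10^5 ft³ = 5.45 acre-ft.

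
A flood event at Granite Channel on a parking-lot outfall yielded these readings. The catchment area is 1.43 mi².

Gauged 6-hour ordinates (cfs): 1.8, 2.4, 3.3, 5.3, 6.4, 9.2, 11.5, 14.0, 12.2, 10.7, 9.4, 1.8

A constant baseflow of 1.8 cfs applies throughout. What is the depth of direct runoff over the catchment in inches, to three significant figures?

d ≈ 0.432 in

Direct runoff: 0.0, 0.6, 1.5, 3.5, 4.6, 7.4, 9.7, 12.2, 10.4, 8.9, 7.6, 0.0 cfs; ΣQ_DR = 66.40 cfs.
V = ΣQ_DR · Δt = 66.40 × 21600 s = 1.434 × 10^6 ft³.
Over A = 1.43 mi², depth = V / A = 0.432 in.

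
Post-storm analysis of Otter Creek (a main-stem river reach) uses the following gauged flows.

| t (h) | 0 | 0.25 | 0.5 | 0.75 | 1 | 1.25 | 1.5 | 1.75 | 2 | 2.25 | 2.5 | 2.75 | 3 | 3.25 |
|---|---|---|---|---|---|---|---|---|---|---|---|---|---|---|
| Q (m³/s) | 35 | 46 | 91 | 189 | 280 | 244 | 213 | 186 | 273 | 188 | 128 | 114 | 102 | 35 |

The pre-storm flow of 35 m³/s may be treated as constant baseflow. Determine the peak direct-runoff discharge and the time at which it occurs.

Subtracting baseflow gives direct-runoff ordinates: 0.0, 11.0, 56.0, 154.0, 245.0, 209.0, 178.0, 151.0, 238.0, 153.0, 93.0, 79.0, 67.0, 0.0 m³/s.
The maximum is 245.0 m³/s, occurring at the reading for t = 1 h.

Q_p = 245.0 m³/s at t = 1 h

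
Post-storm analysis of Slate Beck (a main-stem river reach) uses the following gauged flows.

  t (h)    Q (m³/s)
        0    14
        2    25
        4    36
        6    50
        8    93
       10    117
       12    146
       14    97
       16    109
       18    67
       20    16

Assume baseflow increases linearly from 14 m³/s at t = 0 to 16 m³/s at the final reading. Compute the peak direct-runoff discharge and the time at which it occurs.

Q_p = 130.80 m³/s at t = 12 h

Subtracting baseflow gives direct-runoff ordinates: 0.00, 10.80, 21.60, 35.40, 78.20, 102.00, 130.80, 81.60, 93.40, 51.20, 0.00 m³/s.
The maximum is 130.80 m³/s, occurring at the reading for t = 12 h.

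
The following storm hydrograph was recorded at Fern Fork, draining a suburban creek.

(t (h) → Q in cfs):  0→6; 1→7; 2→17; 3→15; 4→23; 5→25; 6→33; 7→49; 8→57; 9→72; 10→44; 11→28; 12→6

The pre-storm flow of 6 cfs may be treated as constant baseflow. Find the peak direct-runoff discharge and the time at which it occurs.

Subtracting baseflow gives direct-runoff ordinates: 0.0, 1.0, 11.0, 9.0, 17.0, 19.0, 27.0, 43.0, 51.0, 66.0, 38.0, 22.0, 0.0 cfs.
The maximum is 66.0 cfs, occurring at the reading for t = 9 h.

Q_p = 66.0 cfs at t = 9 h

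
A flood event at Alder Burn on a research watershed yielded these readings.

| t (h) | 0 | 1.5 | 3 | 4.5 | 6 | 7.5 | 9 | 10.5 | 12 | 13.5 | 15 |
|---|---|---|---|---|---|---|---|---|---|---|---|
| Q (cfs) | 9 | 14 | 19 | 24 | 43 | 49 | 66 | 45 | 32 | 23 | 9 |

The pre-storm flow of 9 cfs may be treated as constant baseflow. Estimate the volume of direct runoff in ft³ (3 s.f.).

V ≈ 1.26 × 10^6 ft³

Direct-runoff ordinates (Q − Q_b): 0.0, 5.0, 10.0, 15.0, 34.0, 40.0, 57.0, 36.0, 23.0, 14.0, 0.0 cfs.
ΣQ_DR = 234.0 cfs.
With Δt = 1.5 h = 5400 s, V = ΣQ_DR · Δt = 234.0 × 5400 = 1.26 × 10^6 ft³.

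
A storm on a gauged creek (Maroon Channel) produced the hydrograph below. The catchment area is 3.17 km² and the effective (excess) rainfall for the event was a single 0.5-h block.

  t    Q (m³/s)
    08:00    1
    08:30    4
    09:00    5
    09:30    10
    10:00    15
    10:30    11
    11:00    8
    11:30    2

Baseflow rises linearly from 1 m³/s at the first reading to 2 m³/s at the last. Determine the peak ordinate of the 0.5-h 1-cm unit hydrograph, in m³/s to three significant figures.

Direct runoff: 0.00, 2.86, 3.71, 8.57, 13.43, 9.29, 6.14, 0.00 m³/s; ΣQ_DR = 44.00 m³/s, peak = 13.43 m³/s.
Runoff depth d = ΣQ_DR·Δt / A = 44.00 × 1800 / (3.17 km²) = 24.98 mm.
The 1-cm UH is the DRH scaled by (10 mm)/d, so U_p = 13.43 × 10/24.98 = 5.37 m³/s.

U_p ≈ 5.37 m³/s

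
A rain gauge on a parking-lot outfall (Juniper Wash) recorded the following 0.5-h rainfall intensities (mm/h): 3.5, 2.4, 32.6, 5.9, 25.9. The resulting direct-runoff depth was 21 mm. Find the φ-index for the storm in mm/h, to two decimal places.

φ ≈ 8.25 mm/h

Only the 2 blocks with intensity above φ contribute runoff: 32.6, 25.9 mm/h.
Σ(I−φ)·Δt = d  ⇒  (32.6+25.9 − 2φ)·0.5 = 21
φ = (58.50 − 21/0.5) / 2 = 8.25 mm/h.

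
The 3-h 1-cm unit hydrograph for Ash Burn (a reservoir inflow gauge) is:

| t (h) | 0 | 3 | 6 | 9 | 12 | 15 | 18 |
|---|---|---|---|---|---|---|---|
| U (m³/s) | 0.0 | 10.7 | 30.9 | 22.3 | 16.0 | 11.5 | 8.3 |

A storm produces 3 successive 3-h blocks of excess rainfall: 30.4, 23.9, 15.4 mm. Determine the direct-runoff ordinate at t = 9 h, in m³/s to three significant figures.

By discrete convolution, Q_j = Σ (P_i / 10 mm) · U_{j−i}.
At t = 9 h (j=3): Q = (30.4/10)·22.3 + (23.9/10)·30.9 + (15.4/10)·10.7 = 158 m³/s.

Q ≈ 158 m³/s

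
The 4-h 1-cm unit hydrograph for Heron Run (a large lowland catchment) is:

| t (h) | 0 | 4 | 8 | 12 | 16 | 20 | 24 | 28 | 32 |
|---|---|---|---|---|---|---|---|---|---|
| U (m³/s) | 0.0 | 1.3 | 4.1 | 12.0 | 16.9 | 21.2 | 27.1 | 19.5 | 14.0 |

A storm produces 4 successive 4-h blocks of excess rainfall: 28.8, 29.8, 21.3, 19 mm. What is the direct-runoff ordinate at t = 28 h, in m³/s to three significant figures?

By discrete convolution, Q_j = Σ (P_i / 10 mm) · U_{j−i}.
At t = 28 h (j=7): Q = (28.8/10)·19.5 + (29.8/10)·27.1 + (21.3/10)·21.2 + (19/10)·16.9 = 214 m³/s.

Q ≈ 214 m³/s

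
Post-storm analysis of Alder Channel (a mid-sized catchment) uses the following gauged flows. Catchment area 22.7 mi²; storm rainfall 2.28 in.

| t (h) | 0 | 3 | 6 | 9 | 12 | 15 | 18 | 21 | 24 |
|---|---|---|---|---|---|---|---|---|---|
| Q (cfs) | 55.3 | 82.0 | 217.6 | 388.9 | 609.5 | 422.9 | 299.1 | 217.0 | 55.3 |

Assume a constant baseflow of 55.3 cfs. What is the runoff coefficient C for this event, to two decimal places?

ΣQ_DR = 1850 cfs; V = ΣQ_DR·Δt = 1.998 × 10^7 ft³.
Runoff depth d = V / A = 0.3788 in.
C = d / P = 0.3788 / 2.28 = 0.17.

C ≈ 0.17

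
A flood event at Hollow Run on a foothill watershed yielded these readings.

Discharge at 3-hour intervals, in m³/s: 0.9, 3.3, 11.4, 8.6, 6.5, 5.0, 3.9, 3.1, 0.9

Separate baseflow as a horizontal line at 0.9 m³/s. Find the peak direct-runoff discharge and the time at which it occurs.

Subtracting baseflow gives direct-runoff ordinates: 0.0, 2.4, 10.5, 7.7, 5.6, 4.1, 3.0, 2.2, 0.0 m³/s.
The maximum is 10.5 m³/s, occurring at the reading for t = 6 h.

Q_p = 10.5 m³/s at t = 6 h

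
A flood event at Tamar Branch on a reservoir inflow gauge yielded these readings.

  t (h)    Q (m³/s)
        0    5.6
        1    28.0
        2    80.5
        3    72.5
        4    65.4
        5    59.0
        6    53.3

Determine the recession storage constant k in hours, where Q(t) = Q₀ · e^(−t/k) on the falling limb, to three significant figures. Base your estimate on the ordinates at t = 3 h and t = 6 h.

k ≈ 9.75 h

On the falling limb, Q drops from 72.5 to 53.3 m³/s between t = 3 h and t = 6 h (Δt = 3 h).
k = −Δt / ln(Q₂/Q₁) = −3 / ln(53.3/72.5) = 9.75 h.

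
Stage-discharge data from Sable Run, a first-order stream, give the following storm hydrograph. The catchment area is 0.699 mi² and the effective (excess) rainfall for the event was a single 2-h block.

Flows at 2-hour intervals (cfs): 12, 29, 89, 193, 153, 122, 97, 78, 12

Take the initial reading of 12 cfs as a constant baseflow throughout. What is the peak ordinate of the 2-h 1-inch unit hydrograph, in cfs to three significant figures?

Direct runoff: 0.0, 17.0, 77.0, 181.0, 141.0, 110.0, 85.0, 66.0, 0.0 cfs; ΣQ_DR = 677.0 cfs, peak = 181.0 cfs.
Runoff depth d = ΣQ_DR·Δt / A = 677.0 × 7200 / (0.699 mi²) = 3.002 in.
The 1-inch UH is the DRH scaled by (1 in)/d, so U_p = 181.0 × 1/3.002 = 60.3 cfs.

U_p ≈ 60.3 cfs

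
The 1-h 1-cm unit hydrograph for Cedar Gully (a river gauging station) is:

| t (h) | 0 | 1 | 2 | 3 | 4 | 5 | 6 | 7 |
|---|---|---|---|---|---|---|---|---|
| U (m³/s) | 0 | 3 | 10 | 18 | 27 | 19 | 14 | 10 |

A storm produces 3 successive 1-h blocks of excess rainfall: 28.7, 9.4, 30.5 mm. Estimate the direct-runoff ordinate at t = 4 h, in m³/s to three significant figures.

Q ≈ 125 m³/s

By discrete convolution, Q_j = Σ (P_i / 10 mm) · U_{j−i}.
At t = 4 h (j=4): Q = (28.7/10)·27 + (9.4/10)·18 + (30.5/10)·10 = 125 m³/s.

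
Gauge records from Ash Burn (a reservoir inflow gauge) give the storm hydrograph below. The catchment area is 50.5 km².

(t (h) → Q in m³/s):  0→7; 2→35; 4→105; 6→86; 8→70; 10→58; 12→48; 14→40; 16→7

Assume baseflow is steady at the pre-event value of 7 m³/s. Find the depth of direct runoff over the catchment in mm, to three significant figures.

Direct runoff: 0.0, 28.0, 98.0, 79.0, 63.0, 51.0, 41.0, 33.0, 0.0 m³/s; ΣQ_DR = 393.0 m³/s.
V = ΣQ_DR · Δt = 393.0 × 7200 s = 2.830 × 10^6 m³.
Over A = 50.5 km², depth = V / A = 56.0 mm.

d ≈ 56.0 mm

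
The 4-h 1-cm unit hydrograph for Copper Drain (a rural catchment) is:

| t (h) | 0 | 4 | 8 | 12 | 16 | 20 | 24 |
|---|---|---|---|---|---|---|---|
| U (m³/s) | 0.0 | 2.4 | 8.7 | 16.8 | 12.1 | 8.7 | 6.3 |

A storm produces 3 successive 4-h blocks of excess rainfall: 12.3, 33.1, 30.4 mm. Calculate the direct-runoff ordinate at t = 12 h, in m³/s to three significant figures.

Q ≈ 56.8 m³/s

By discrete convolution, Q_j = Σ (P_i / 10 mm) · U_{j−i}.
At t = 12 h (j=3): Q = (12.3/10)·16.8 + (33.1/10)·8.7 + (30.4/10)·2.4 = 56.8 m³/s.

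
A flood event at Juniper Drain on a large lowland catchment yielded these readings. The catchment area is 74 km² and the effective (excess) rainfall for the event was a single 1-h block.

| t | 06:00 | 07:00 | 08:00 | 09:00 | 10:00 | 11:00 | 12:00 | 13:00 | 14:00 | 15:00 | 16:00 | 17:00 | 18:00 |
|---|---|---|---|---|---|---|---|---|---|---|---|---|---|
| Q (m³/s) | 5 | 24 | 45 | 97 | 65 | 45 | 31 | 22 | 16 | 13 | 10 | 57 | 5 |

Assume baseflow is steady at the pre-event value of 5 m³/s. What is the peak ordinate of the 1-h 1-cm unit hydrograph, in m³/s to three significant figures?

Direct runoff: 0.0, 19.0, 40.0, 92.0, 60.0, 40.0, 26.0, 17.0, 11.0, 8.0, 5.0, 52.0, 0.0 m³/s; ΣQ_DR = 370.0 m³/s, peak = 92.0 m³/s.
Runoff depth d = ΣQ_DR·Δt / A = 370.0 × 3600 / (74 km²) = 18.00 mm.
The 1-cm UH is the DRH scaled by (10 mm)/d, so U_p = 92.0 × 10/18.00 = 51.1 m³/s.

U_p ≈ 51.1 m³/s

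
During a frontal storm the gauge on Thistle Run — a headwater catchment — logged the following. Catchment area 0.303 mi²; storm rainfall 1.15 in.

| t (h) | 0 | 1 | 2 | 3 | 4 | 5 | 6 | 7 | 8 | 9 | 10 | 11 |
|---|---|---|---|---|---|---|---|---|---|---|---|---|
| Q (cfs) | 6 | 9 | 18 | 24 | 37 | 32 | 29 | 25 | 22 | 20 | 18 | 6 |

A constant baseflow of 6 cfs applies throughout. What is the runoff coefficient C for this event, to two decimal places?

ΣQ_DR = 174.0 cfs; V = ΣQ_DR·Δt = 6.264 × 10^5 ft³.
Runoff depth d = V / A = 0.8899 in.
C = d / P = 0.8899 / 1.15 = 0.77.

C ≈ 0.77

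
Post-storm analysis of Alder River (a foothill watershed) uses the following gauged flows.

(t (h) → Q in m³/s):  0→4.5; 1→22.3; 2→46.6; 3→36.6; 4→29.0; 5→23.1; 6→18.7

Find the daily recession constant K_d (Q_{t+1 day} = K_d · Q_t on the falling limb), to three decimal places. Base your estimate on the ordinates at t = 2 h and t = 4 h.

Between t = 2 h and t = 4 h the flow falls from 46.6 to 29.0 m³/s over 2×1 h = 2 h.
Per-interval ratio K = (29.0/46.6)^(1/2) = 0.7889; K_d = K^(24/1) = 0.003.

K_d ≈ 0.003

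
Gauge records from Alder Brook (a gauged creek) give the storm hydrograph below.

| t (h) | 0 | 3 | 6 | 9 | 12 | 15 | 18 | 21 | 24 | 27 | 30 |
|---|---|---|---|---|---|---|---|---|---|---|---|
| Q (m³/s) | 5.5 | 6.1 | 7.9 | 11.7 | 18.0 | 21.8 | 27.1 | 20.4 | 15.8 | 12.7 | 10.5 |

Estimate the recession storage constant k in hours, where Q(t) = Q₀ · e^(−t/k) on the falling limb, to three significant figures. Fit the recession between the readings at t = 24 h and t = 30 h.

On the falling limb, Q drops from 15.8 to 10.5 m³/s between t = 24 h and t = 30 h (Δt = 6 h).
k = −Δt / ln(Q₂/Q₁) = −6 / ln(10.5/15.8) = 14.7 h.

k ≈ 14.7 h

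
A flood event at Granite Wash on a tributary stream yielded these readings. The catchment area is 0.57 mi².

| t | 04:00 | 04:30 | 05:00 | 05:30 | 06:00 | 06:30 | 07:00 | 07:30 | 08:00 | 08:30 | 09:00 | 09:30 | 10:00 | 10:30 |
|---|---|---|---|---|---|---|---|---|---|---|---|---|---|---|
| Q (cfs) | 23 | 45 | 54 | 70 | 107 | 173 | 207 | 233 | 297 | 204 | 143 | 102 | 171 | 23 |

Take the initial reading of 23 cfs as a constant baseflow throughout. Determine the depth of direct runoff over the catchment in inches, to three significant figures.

Direct runoff: 0.0, 22.0, 31.0, 47.0, 84.0, 150.0, 184.0, 210.0, 274.0, 181.0, 120.0, 79.0, 148.0, 0.0 cfs; ΣQ_DR = 1530 cfs.
V = ΣQ_DR · Δt = 1530 × 1800 s = 2.754 × 10^6 ft³.
Over A = 0.57 mi², depth = V / A = 2.08 in.

d ≈ 2.08 in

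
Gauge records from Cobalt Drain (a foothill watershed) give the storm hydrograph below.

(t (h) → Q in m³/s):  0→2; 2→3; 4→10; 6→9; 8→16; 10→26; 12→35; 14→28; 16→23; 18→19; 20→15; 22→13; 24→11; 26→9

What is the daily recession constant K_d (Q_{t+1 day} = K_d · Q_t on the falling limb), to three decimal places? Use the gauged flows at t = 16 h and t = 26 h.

Between t = 16 h and t = 26 h the flow falls from 23 to 9 m³/s over 5×2 h = 10 h.
Per-interval ratio K = (9/23)^(1/5) = 0.8289; K_d = K^(24/2) = 0.105.

K_d ≈ 0.105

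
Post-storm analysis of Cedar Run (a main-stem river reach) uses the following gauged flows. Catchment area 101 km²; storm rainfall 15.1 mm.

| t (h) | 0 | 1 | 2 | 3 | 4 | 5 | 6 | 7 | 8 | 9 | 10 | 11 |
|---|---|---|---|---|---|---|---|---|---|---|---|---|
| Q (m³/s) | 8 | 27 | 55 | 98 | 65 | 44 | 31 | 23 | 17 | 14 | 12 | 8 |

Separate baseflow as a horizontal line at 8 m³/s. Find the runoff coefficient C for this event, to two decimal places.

C ≈ 0.72

ΣQ_DR = 306.0 m³/s; V = ΣQ_DR·Δt = 1.102 × 10^6 m³.
Runoff depth d = V / A = 10.91 mm.
C = d / P = 10.91 / 15.1 = 0.72.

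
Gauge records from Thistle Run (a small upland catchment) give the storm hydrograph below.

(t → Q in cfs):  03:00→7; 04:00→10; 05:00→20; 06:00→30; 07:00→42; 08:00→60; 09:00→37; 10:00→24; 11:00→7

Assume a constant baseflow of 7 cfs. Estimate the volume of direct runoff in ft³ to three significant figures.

Direct-runoff ordinates (Q − Q_b): 0.0, 3.0, 13.0, 23.0, 35.0, 53.0, 30.0, 17.0, 0.0 cfs.
ΣQ_DR = 174.0 cfs.
With Δt = 1 h = 3600 s, V = ΣQ_DR · Δt = 174.0 × 3600 = 6.26 × 10^5 ft³.

V ≈ 6.26 × 10^5 ft³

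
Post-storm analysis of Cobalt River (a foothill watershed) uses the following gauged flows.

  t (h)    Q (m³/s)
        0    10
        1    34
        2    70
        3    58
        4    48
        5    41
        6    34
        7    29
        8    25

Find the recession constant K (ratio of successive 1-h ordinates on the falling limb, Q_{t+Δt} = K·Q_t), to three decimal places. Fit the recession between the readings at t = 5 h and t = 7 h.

Using the recession-limb readings at t = 5 h and t = 7 h: Q falls from 41 to 29 m³/s over 2 intervals.
K = (Q₂/Q₁)^(1/2) = (29/41)^(1/2) = 0.841.

K ≈ 0.841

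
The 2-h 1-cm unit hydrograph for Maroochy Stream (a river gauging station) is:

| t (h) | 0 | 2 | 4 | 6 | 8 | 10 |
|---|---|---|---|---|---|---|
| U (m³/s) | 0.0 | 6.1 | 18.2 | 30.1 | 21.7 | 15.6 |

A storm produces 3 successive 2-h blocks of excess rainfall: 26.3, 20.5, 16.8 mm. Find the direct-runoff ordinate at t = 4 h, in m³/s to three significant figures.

By discrete convolution, Q_j = Σ (P_i / 10 mm) · U_{j−i}.
At t = 4 h (j=2): Q = (26.3/10)·18.2 + (20.5/10)·6.1 + (16.8/10)·0.0 = 60.4 m³/s.

Q ≈ 60.4 m³/s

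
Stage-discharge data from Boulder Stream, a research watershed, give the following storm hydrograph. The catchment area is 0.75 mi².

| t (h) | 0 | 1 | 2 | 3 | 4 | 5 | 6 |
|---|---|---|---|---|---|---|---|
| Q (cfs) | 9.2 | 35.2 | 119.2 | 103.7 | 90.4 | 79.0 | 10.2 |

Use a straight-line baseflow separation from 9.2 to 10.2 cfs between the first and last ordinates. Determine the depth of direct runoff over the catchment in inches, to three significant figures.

d ≈ 0.783 in

Direct runoff: 0.00, 25.83, 109.67, 94.00, 80.53, 68.97, 0.00 cfs; ΣQ_DR = 379.0 cfs.
V = ΣQ_DR · Δt = 379.0 × 3600 s = 1.364 × 10^6 ft³.
Over A = 0.75 mi², depth = V / A = 0.783 in.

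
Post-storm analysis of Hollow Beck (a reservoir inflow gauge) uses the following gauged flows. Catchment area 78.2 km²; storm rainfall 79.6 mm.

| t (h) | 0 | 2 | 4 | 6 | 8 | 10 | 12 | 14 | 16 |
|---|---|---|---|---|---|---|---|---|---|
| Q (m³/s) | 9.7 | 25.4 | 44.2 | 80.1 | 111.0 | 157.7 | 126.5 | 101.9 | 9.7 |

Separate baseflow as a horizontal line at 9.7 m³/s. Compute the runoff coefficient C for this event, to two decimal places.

C ≈ 0.67

ΣQ_DR = 578.9 m³/s; V = ΣQ_DR·Δt = 4.168 × 10^6 m³.
Runoff depth d = V / A = 53.30 mm.
C = d / P = 53.30 / 79.6 = 0.67.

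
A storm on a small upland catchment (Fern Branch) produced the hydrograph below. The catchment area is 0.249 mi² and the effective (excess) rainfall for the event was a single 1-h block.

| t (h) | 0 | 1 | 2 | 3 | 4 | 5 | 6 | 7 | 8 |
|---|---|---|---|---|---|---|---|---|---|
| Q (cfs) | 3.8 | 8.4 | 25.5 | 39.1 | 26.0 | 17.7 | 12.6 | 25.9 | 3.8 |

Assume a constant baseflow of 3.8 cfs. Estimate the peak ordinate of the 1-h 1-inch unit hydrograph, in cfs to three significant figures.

Direct runoff: 0.0, 4.6, 21.7, 35.3, 22.2, 13.9, 8.8, 22.1, 0.0 cfs; ΣQ_DR = 128.6 cfs, peak = 35.3 cfs.
Runoff depth d = ΣQ_DR·Δt / A = 128.6 × 3600 / (0.249 mi²) = 0.8003 in.
The 1-inch UH is the DRH scaled by (1 in)/d, so U_p = 35.3 × 1/0.8003 = 44.1 cfs.

U_p ≈ 44.1 cfs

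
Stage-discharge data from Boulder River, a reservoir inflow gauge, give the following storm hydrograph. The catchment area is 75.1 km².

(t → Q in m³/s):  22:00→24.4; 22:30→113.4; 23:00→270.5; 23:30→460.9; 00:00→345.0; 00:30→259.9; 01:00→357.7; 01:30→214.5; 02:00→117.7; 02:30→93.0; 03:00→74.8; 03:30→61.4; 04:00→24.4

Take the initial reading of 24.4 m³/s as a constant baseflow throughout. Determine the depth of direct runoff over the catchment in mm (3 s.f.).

d ≈ 50.3 mm

Direct runoff: 0.0, 89.0, 246.1, 436.5, 320.6, 235.5, 333.3, 190.1, 93.3, 68.6, 50.4, 37.0, 0.0 m³/s; ΣQ_DR = 2100 m³/s.
V = ΣQ_DR · Δt = 2100 × 1800 s = 3.781 × 10^6 m³.
Over A = 75.1 km², depth = V / A = 50.3 mm.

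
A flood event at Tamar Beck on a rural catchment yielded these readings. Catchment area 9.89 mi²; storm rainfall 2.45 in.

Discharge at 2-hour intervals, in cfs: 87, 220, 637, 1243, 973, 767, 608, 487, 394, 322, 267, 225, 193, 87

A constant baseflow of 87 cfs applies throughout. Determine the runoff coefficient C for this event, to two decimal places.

ΣQ_DR = 5292 cfs; V = ΣQ_DR·Δt = 3.810 × 10^7 ft³.
Runoff depth d = V / A = 1.658 in.
C = d / P = 1.658 / 2.45 = 0.68.

C ≈ 0.68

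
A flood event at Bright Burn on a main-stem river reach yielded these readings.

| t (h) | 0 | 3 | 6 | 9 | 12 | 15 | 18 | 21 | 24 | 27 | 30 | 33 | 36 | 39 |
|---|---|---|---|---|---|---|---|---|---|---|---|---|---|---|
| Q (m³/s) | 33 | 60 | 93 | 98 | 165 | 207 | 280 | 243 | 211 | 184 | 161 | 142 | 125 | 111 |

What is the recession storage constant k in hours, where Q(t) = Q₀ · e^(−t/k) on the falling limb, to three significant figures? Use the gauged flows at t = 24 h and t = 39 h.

On the falling limb, Q drops from 211 to 111 m³/s between t = 24 h and t = 39 h (Δt = 15 h).
k = −Δt / ln(Q₂/Q₁) = −15 / ln(111/211) = 23.4 h.

k ≈ 23.4 h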